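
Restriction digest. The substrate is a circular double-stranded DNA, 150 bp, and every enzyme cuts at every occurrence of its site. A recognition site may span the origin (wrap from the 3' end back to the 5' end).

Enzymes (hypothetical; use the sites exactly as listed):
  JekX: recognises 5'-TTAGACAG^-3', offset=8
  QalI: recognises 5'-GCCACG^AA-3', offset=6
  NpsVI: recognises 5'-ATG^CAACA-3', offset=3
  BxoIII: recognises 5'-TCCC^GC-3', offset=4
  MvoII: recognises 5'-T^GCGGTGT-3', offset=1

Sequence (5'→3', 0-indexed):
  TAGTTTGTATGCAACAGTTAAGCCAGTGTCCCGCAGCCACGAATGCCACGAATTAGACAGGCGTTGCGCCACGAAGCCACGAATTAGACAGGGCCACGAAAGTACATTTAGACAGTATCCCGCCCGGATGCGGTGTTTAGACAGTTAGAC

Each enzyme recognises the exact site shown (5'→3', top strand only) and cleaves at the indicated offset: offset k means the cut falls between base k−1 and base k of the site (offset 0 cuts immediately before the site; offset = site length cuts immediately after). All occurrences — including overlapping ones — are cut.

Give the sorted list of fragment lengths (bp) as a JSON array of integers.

Site scan:
  JekX TTAGACAG/8: at [52, 83, 107, 136] ⇒ [60, 91, 115, 144]
  QalI GCCACGAA/6: at [35, 44, 67, 75, 92] ⇒ [41, 50, 73, 81, 98]
  NpsVI ATGCAACA/3: at [8] ⇒ [11]
  BxoIII TCCCGC/4: at [28, 117] ⇒ [32, 121]
  MvoII TGCGGTGT/1: at [128] ⇒ [129]

Pooled cuts: [11, 32, 41, 50, 60, 73, 81, 91, 98, 115, 121, 129, 144]

Fragments:
  11→32: 21 bp
  32→41: 9 bp
  41→50: 9 bp
  50→60: 10 bp
  60→73: 13 bp
  73→81: 8 bp
  81→91: 10 bp
  91→98: 7 bp
  98→115: 17 bp
  115→121: 6 bp
  121→129: 8 bp
  129→144: 15 bp
  144→11 (wrap): 150-144+11 = 17 bp

[6,7,8,8,9,9,10,10,13,15,17,17,21]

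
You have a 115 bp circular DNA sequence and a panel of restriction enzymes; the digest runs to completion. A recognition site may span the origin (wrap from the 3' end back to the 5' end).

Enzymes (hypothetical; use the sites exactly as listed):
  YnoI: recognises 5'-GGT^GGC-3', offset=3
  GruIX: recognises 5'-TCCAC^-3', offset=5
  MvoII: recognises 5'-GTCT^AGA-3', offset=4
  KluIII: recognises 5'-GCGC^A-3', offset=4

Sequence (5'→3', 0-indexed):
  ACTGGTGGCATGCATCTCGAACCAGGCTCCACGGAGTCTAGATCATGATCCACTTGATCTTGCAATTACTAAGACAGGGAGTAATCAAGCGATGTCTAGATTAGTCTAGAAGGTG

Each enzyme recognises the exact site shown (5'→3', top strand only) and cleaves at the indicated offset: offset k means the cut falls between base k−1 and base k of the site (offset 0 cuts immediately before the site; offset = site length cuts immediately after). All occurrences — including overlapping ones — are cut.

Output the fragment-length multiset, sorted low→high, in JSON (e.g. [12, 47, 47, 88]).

[7,10,14,14,26,44]

Site scan:
  YnoI (GGTGGC, off=3): starts [3] → cuts [6]
  GruIX (TCCAC, off=5): starts [27, 48] → cuts [32, 53]
  MvoII (GTCTAGA, off=4): starts [35, 93, 103] → cuts [39, 97, 107]
  KluIII (GCGCA, off=4): no sites

All cut coordinates (distinct, sorted): [6, 32, 39, 53, 97, 107]

Fragment lengths:
  6→32: 26 bp
  32→39: 7 bp
  39→53: 14 bp
  53→97: 44 bp
  97→107: 10 bp
  107→6 (wrap): 115-107+6 = 14 bp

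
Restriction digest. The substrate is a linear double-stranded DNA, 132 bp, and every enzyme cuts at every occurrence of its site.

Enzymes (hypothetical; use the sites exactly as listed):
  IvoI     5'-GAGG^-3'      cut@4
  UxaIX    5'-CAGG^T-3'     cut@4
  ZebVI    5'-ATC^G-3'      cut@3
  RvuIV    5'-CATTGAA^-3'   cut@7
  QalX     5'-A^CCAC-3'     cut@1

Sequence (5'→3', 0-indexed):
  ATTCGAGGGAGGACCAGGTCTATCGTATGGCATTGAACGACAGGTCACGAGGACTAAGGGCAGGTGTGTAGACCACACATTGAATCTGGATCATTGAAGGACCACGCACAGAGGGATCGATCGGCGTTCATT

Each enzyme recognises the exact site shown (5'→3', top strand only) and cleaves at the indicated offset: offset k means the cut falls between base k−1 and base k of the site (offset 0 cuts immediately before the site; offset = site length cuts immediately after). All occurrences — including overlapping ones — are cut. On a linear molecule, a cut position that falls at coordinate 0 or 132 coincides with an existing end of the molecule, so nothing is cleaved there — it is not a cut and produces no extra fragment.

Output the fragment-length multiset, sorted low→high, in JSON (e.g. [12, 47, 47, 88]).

Site scan:
  IvoI GAGG/4: at [4, 8, 48, 110] ⇒ [8, 12, 52, 114]
  UxaIX CAGGT/4: at [14, 40, 60] ⇒ [18, 44, 64]
  ZebVI ATCG/3: at [21, 115, 119] ⇒ [24, 118, 122]
  RvuIV CATTGAA/7: at [30, 77, 91] ⇒ [37, 84, 98]
  QalX ACCAC/1: at [71, 100] ⇒ [72, 101]

Pooled cuts: [8, 12, 18, 24, 37, 44, 52, 64, 72, 84, 98, 101, 114, 118, 122]

Fragments:
  [0,8): 8 bp
  [8,12): 4 bp
  [12,18): 6 bp
  [18,24): 6 bp
  [24,37): 13 bp
  [37,44): 7 bp
  [44,52): 8 bp
  [52,64): 12 bp
  [64,72): 8 bp
  [72,84): 12 bp
  [84,98): 14 bp
  [98,101): 3 bp
  [101,114): 13 bp
  [114,118): 4 bp
  [118,122): 4 bp
  [122,132): 10 bp

[3,4,4,4,6,6,7,8,8,8,10,12,12,13,13,14]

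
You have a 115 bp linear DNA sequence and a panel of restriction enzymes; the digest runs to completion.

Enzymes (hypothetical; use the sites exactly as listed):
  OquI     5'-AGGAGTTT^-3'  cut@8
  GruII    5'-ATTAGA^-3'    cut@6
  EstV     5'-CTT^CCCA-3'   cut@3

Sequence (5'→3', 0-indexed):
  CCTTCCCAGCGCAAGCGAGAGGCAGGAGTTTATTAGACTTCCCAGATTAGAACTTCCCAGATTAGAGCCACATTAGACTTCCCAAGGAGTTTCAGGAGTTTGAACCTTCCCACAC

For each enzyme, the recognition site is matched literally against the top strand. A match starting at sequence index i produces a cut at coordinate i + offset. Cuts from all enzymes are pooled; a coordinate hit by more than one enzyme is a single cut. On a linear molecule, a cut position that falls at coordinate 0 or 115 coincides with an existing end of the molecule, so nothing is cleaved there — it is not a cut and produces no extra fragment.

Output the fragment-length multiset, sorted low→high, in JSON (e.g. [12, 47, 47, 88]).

[3,3,4,4,6,7,7,9,11,11,11,12,27]

Scan for sites:
  OquI (AGGAGTTT, off=8): starts [23, 84, 93] → cuts [31, 92, 101]
  GruII (ATTAGA, off=6): starts [31, 45, 60, 71] → cuts [37, 51, 66, 77]
  EstV (CTTCCCA, off=3): starts [1, 37, 52, 77, 105] → cuts [4, 40, 55, 80, 108]

All cut coordinates (distinct, sorted): [4, 31, 37, 40, 51, 55, 66, 77, 80, 92, 101, 108]

Fragment lengths:
  [0,4): 4 bp
  [4,31): 27 bp
  [31,37): 6 bp
  [37,40): 3 bp
  [40,51): 11 bp
  [51,55): 4 bp
  [55,66): 11 bp
  [66,77): 11 bp
  [77,80): 3 bp
  [80,92): 12 bp
  [92,101): 9 bp
  [101,108): 7 bp
  [108,115): 7 bp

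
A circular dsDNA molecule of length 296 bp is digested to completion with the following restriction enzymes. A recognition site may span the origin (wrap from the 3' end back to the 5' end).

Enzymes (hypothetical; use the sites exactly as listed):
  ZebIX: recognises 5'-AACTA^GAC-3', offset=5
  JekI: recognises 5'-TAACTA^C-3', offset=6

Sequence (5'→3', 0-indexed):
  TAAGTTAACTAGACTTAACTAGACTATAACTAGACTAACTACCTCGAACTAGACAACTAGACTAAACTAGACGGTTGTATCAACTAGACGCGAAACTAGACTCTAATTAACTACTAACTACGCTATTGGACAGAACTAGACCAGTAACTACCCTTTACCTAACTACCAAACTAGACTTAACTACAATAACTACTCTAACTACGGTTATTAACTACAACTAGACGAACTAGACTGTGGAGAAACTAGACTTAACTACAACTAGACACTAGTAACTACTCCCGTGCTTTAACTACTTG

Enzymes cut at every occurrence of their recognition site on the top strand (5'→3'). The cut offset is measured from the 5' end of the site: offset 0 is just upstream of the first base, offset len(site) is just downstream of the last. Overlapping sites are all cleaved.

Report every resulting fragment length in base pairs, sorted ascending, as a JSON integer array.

Scan for sites:
  ZebIX AACTAGAC/5: at [6, 16, 27, 46, 54, 64, 81, 93, 133, 168, 215, 224, 240, 256] ⇒ [11, 21, 32, 51, 59, 69, 86, 98, 138, 173, 220, 229, 245, 261]
  JekI TAACTAC/6: at [35, 107, 114, 144, 159, 177, 186, 195, 208, 249, 269, 286] ⇒ [41, 113, 120, 150, 165, 183, 192, 201, 214, 255, 275, 292]

All cut coordinates (distinct, sorted): [11, 21, 32, 41, 51, 59, 69, 86, 98, 113, 120, 138, 150, 165, 173, 183, 192, 201, 214, 220, 229, 245, 255, 261, 275, 292]

Fragments:
  11→21: 10 bp
  21→32: 11 bp
  32→41: 9 bp
  41→51: 10 bp
  51→59: 8 bp
  59→69: 10 bp
  69→86: 17 bp
  86→98: 12 bp
  98→113: 15 bp
  113→120: 7 bp
  120→138: 18 bp
  138→150: 12 bp
  150→165: 15 bp
  165→173: 8 bp
  173→183: 10 bp
  183→192: 9 bp
  192→201: 9 bp
  201→214: 13 bp
  214→220: 6 bp
  220→229: 9 bp
  229→245: 16 bp
  245→255: 10 bp
  255→261: 6 bp
  261→275: 14 bp
  275→292: 17 bp
  292→11 (wrap): 296-292+11 = 15 bp

[6,6,7,8,8,9,9,9,9,10,10,10,10,10,11,12,12,13,14,15,15,15,16,17,17,18]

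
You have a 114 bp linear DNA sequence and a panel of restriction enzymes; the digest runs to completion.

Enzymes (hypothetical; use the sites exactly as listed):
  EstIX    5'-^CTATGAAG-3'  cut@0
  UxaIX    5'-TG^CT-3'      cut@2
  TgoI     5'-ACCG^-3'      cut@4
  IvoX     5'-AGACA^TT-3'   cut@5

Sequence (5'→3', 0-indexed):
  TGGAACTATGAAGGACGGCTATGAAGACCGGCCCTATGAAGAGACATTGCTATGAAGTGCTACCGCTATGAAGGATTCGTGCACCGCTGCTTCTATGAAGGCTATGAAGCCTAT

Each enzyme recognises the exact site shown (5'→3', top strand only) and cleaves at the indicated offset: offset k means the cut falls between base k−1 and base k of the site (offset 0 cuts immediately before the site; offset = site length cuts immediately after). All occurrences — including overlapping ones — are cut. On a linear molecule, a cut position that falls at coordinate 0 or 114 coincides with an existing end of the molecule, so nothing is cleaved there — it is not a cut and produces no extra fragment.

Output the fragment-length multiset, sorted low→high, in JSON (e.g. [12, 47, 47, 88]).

Per-enzyme occurrences:
  EstIX (CTATGAAG, off=0): starts [5, 18, 33, 49, 65, 92, 101] → cuts [5, 18, 33, 49, 65, 92, 101]
  UxaIX (TGCT, off=2): starts [47, 57, 87] → cuts [49, 59, 89]
  TgoI (ACCG, off=4): starts [26, 61, 82] → cuts [30, 65, 86]
  IvoX (AGACATT, off=5): starts [41] → cuts [46]

Pooled cuts: [5, 18, 30, 33, 46, 49, 59, 65, 86, 89, 92, 101]

Fragment lengths:
  [0,5): 5 bp
  [5,18): 13 bp
  [18,30): 12 bp
  [30,33): 3 bp
  [33,46): 13 bp
  [46,49): 3 bp
  [49,59): 10 bp
  [59,65): 6 bp
  [65,86): 21 bp
  [86,89): 3 bp
  [89,92): 3 bp
  [92,101): 9 bp
  [101,114): 13 bp

[3,3,3,3,5,6,9,10,12,13,13,13,21]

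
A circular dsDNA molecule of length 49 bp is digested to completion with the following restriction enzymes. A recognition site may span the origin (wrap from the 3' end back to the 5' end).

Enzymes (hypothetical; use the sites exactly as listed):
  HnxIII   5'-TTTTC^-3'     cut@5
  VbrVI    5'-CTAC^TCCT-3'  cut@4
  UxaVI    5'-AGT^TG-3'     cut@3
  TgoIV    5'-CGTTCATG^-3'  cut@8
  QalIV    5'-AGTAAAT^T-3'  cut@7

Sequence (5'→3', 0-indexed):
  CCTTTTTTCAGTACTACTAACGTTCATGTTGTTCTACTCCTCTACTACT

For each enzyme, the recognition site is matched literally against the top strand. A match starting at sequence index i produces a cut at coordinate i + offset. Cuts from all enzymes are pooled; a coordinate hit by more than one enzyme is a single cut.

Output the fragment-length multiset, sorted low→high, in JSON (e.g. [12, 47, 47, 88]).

Site scan:
  HnxIII TTTTC/5: at [4] ⇒ [9]
  VbrVI CTACTCCT/4: at [33, 44] ⇒ [37, 48]
  UxaVI (AGTTG, off=3): no sites
  TgoIV CGTTCATG/8: at [20] ⇒ [28]
  QalIV (AGTAAATT, off=7): no sites

Pooled cuts: [9, 28, 37, 48]

Fragment lengths:
  9→28: 19 bp
  28→37: 9 bp
  37→48: 11 bp
  48→9 (wrap): 49-48+9 = 10 bp

[9,10,11,19]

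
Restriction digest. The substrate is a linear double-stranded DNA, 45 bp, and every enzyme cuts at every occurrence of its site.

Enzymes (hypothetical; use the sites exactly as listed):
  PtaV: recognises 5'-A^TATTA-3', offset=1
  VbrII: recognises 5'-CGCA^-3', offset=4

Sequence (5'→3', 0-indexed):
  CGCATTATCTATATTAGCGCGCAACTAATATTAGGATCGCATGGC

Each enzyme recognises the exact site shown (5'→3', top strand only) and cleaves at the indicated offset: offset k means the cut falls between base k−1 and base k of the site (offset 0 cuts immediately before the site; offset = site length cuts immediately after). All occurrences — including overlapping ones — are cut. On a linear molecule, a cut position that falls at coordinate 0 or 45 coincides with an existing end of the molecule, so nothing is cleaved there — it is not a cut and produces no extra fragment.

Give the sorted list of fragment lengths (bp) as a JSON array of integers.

[4,4,5,7,12,13]

Scan for sites:
  PtaV (ATATTA, off=1): starts [10, 27] → cuts [11, 28]
  VbrII (CGCA, off=4): starts [0, 19, 37] → cuts [4, 23, 41]

All cut coordinates (distinct, sorted): [4, 11, 23, 28, 41]

Fragment lengths:
  [0,4): 4 bp
  [4,11): 7 bp
  [11,23): 12 bp
  [23,28): 5 bp
  [28,41): 13 bp
  [41,45): 4 bp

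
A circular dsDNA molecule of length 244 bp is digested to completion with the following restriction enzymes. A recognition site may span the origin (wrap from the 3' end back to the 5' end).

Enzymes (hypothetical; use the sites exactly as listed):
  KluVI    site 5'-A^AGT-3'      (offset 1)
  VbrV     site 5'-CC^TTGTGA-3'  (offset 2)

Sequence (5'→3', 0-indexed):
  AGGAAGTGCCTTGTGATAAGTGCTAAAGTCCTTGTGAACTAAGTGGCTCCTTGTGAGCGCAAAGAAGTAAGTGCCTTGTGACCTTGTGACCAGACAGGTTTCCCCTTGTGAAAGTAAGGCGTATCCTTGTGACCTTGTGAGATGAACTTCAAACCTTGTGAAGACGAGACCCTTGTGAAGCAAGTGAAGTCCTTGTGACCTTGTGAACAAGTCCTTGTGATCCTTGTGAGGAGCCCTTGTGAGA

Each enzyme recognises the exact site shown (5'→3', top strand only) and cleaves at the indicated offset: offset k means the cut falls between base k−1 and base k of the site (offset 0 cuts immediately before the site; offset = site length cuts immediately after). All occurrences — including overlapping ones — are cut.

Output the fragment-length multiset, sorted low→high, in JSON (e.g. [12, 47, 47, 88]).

[4,5,5,5,5,6,6,7,8,8,8,8,8,9,9,9,10,10,12,13,14,15,17,21,22]

Per-enzyme occurrences:
  KluVI (AAGT, off=1): starts [3, 17, 25, 40, 64, 68, 111, 181, 186, 208] → cuts [4, 18, 26, 41, 65, 69, 112, 182, 187, 209]
  VbrV (CCTTGTGA, off=2): starts [8, 29, 48, 73, 81, 103, 124, 132, 153, 170, 190, 198, 212, 221, 234] → cuts [10, 31, 50, 75, 83, 105, 126, 134, 155, 172, 192, 200, 214, 223, 236]

Pooled cuts: [4, 10, 18, 26, 31, 41, 50, 65, 69, 75, 83, 105, 112, 126, 134, 155, 172, 182, 187, 192, 200, 209, 214, 223, 236]

Fragments:
  4→10: 6 bp
  10→18: 8 bp
  18→26: 8 bp
  26→31: 5 bp
  31→41: 10 bp
  41→50: 9 bp
  50→65: 15 bp
  65→69: 4 bp
  69→75: 6 bp
  75→83: 8 bp
  83→105: 22 bp
  105→112: 7 bp
  112→126: 14 bp
  126→134: 8 bp
  134→155: 21 bp
  155→172: 17 bp
  172→182: 10 bp
  182→187: 5 bp
  187→192: 5 bp
  192→200: 8 bp
  200→209: 9 bp
  209→214: 5 bp
  214→223: 9 bp
  223→236: 13 bp
  236→4 (wrap): 244-236+4 = 12 bp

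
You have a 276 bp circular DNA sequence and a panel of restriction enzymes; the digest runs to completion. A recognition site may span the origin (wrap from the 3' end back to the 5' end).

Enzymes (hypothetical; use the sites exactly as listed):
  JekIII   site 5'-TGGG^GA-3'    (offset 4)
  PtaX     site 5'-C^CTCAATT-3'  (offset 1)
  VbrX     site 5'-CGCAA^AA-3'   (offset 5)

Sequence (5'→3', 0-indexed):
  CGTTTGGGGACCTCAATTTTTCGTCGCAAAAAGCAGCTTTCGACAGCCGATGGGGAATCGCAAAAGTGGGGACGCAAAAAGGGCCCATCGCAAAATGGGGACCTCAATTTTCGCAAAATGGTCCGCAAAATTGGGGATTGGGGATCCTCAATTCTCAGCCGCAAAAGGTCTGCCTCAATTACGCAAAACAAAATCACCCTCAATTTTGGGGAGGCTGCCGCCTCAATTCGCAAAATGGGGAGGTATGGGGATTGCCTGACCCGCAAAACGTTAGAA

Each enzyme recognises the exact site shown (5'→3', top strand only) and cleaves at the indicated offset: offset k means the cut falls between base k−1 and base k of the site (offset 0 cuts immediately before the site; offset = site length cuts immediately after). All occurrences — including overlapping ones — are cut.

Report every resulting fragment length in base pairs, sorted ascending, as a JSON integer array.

[3,3,4,6,6,7,7,7,7,9,9,10,11,12,12,12,12,13,14,16,17,18,18,18,25]

Scan for sites:
  JekIII TGGGGA/4: at [4, 50, 66, 95, 131, 138, 206, 235, 245] ⇒ [8, 54, 70, 99, 135, 142, 210, 239, 249]
  PtaX CCTCAATT/1: at [10, 101, 145, 172, 197, 220] ⇒ [11, 102, 146, 173, 198, 221]
  VbrX CGCAAAA/5: at [24, 58, 72, 88, 111, 123, 159, 181, 228, 261] ⇒ [29, 63, 77, 93, 116, 128, 164, 186, 233, 266]

Pooled cuts: [8, 11, 29, 54, 63, 70, 77, 93, 99, 102, 116, 128, 135, 142, 146, 164, 173, 186, 198, 210, 221, 233, 239, 249, 266]

Fragment lengths:
  8→11: 3 bp
  11→29: 18 bp
  29→54: 25 bp
  54→63: 9 bp
  63→70: 7 bp
  70→77: 7 bp
  77→93: 16 bp
  93→99: 6 bp
  99→102: 3 bp
  102→116: 14 bp
  116→128: 12 bp
  128→135: 7 bp
  135→142: 7 bp
  142→146: 4 bp
  146→164: 18 bp
  164→173: 9 bp
  173→186: 13 bp
  186→198: 12 bp
  198→210: 12 bp
  210→221: 11 bp
  221→233: 12 bp
  233→239: 6 bp
  239→249: 10 bp
  249→266: 17 bp
  266→8 (wrap): 276-266+8 = 18 bp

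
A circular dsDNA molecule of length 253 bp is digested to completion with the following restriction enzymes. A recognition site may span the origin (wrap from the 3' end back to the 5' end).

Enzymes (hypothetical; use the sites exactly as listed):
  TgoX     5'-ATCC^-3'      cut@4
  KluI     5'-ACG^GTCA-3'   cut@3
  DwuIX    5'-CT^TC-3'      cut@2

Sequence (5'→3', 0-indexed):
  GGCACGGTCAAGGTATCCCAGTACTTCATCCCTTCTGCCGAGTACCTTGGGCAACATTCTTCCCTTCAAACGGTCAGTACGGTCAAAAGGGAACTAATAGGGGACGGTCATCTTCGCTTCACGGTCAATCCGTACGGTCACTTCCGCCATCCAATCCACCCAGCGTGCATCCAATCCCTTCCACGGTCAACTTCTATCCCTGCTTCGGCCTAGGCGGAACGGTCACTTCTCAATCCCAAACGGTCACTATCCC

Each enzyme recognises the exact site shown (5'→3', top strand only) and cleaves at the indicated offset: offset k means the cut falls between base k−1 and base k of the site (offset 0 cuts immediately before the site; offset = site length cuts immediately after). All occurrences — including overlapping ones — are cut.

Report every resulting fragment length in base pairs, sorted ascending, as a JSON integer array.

Site scan:
  TgoX ATCC/4: at [14, 27, 127, 148, 153, 168, 173, 195, 232, 248] ⇒ [18, 31, 131, 152, 157, 172, 177, 199, 236, 252]
  KluI ACGGTCA/3: at [3, 69, 78, 103, 120, 133, 182, 218, 239] ⇒ [6, 72, 81, 106, 123, 136, 185, 221, 242]
  DwuIX CTTC/2: at [23, 31, 58, 63, 111, 116, 140, 177, 190, 202, 225] ⇒ [25, 33, 60, 65, 113, 118, 142, 179, 192, 204, 227]

All cut coordinates (distinct, sorted): [6, 18, 25, 31, 33, 60, 65, 72, 81, 106, 113, 118, 123, 131, 136, 142, 152, 157, 172, 177, 179, 185, 192, 199, 204, 221, 227, 236, 242, 252]

Fragments:
  6→18: 12 bp
  18→25: 7 bp
  25→31: 6 bp
  31→33: 2 bp
  33→60: 27 bp
  60→65: 5 bp
  65→72: 7 bp
  72→81: 9 bp
  81→106: 25 bp
  106→113: 7 bp
  113→118: 5 bp
  118→123: 5 bp
  123→131: 8 bp
  131→136: 5 bp
  136→142: 6 bp
  142→152: 10 bp
  152→157: 5 bp
  157→172: 15 bp
  172→177: 5 bp
  177→179: 2 bp
  179→185: 6 bp
  185→192: 7 bp
  192→199: 7 bp
  199→204: 5 bp
  204→221: 17 bp
  221→227: 6 bp
  227→236: 9 bp
  236→242: 6 bp
  242→252: 10 bp
  252→6 (wrap): 253-252+6 = 7 bp

[2,2,5,5,5,5,5,5,5,6,6,6,6,6,7,7,7,7,7,7,8,9,9,10,10,12,15,17,25,27]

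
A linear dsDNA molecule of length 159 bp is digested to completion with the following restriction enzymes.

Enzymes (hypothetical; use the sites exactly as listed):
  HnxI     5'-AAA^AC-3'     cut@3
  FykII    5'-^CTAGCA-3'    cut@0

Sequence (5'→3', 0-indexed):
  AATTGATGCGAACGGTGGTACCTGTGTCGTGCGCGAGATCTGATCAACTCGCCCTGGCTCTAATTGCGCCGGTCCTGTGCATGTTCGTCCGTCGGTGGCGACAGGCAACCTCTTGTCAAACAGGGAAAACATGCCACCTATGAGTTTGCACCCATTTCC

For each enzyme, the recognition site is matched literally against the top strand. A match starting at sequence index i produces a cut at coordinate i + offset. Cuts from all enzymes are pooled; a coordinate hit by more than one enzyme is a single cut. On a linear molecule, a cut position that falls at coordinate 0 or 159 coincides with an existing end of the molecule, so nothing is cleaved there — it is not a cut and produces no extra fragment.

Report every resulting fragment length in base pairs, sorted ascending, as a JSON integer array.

Per-enzyme occurrences:
  HnxI (AAAAC, off=3): starts [125] → cuts [128]
  FykII (CTAGCA, off=0): no sites

Pooled cuts: [128]

Fragments:
  [0,128): 128 bp
  [128,159): 31 bp

[31,128]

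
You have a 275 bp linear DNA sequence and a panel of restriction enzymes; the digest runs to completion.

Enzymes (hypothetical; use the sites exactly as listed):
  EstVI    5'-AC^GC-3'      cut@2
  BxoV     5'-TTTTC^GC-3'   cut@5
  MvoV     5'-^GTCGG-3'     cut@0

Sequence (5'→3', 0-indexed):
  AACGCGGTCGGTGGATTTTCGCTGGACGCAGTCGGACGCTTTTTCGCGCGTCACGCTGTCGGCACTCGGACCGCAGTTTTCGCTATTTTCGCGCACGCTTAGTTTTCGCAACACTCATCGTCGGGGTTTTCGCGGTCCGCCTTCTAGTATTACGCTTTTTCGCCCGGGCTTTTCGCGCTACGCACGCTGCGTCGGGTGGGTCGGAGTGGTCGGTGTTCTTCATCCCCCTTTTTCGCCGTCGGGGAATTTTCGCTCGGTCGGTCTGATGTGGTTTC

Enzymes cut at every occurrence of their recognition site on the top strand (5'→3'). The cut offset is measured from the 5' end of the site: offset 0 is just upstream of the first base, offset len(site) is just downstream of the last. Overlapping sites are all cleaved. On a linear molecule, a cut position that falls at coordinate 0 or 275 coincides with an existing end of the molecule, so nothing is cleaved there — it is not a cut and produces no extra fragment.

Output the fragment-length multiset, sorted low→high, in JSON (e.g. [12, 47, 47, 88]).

Site scan:
  EstVI ACGC/2: at [1, 25, 35, 52, 94, 151, 179, 183] ⇒ [3, 27, 37, 54, 96, 153, 181, 185]
  BxoV TTTTCGC/5: at [15, 40, 76, 85, 102, 126, 156, 169, 229, 246] ⇒ [20, 45, 81, 90, 107, 131, 161, 174, 234, 251]
  MvoV GTCGG/0: at [6, 30, 57, 119, 190, 199, 208, 237, 256] ⇒ [6, 30, 57, 119, 190, 199, 208, 237, 256]

All cut coordinates (distinct, sorted): [3, 6, 20, 27, 30, 37, 45, 54, 57, 81, 90, 96, 107, 119, 131, 153, 161, 174, 181, 185, 190, 199, 208, 234, 237, 251, 256]

Fragments:
  [0,3): 3 bp
  [3,6): 3 bp
  [6,20): 14 bp
  [20,27): 7 bp
  [27,30): 3 bp
  [30,37): 7 bp
  [37,45): 8 bp
  [45,54): 9 bp
  [54,57): 3 bp
  [57,81): 24 bp
  [81,90): 9 bp
  [90,96): 6 bp
  [96,107): 11 bp
  [107,119): 12 bp
  [119,131): 12 bp
  [131,153): 22 bp
  [153,161): 8 bp
  [161,174): 13 bp
  [174,181): 7 bp
  [181,185): 4 bp
  [185,190): 5 bp
  [190,199): 9 bp
  [199,208): 9 bp
  [208,234): 26 bp
  [234,237): 3 bp
  [237,251): 14 bp
  [251,256): 5 bp
  [256,275): 19 bp

[3,3,3,3,3,4,5,5,6,7,7,7,8,8,9,9,9,9,11,12,12,13,14,14,19,22,24,26]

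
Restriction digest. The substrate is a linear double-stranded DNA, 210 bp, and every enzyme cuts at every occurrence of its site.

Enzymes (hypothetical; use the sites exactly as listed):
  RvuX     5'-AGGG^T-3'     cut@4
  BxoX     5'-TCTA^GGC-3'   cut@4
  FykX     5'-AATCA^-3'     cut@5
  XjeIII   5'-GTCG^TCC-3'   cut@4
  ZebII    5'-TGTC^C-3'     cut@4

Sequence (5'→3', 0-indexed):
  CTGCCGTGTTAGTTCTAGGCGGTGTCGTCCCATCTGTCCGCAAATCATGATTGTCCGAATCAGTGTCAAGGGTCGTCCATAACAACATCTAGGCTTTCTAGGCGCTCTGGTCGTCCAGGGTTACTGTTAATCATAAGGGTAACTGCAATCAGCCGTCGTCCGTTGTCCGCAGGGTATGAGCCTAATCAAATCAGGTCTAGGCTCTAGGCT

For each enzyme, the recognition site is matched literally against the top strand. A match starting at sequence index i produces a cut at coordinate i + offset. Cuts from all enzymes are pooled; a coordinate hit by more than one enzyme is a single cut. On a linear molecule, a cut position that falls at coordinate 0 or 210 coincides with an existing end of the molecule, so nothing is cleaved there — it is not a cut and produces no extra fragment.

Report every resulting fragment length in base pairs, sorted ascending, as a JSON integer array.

Site scan:
  RvuX (AGGGT, off=4): starts [68, 116, 135, 170] → cuts [72, 120, 139, 174]
  BxoX (TCTAGGC, off=4): starts [13, 87, 96, 195, 202] → cuts [17, 91, 100, 199, 206]
  FykX (AATCA, off=5): starts [42, 57, 128, 146, 183, 188] → cuts [47, 62, 133, 151, 188, 193]
  XjeIII (GTCGTCC, off=4): starts [23, 71, 109, 154] → cuts [27, 75, 113, 158]
  ZebII (TGTCC, off=4): starts [34, 51, 163] → cuts [38, 55, 167]

All cut coordinates (distinct, sorted): [17, 27, 38, 47, 55, 62, 72, 75, 91, 100, 113, 120, 133, 139, 151, 158, 167, 174, 188, 193, 199, 206]

Fragments:
  [0,17): 17 bp
  [17,27): 10 bp
  [27,38): 11 bp
  [38,47): 9 bp
  [47,55): 8 bp
  [55,62): 7 bp
  [62,72): 10 bp
  [72,75): 3 bp
  [75,91): 16 bp
  [91,100): 9 bp
  [100,113): 13 bp
  [113,120): 7 bp
  [120,133): 13 bp
  [133,139): 6 bp
  [139,151): 12 bp
  [151,158): 7 bp
  [158,167): 9 bp
  [167,174): 7 bp
  [174,188): 14 bp
  [188,193): 5 bp
  [193,199): 6 bp
  [199,206): 7 bp
  [206,210): 4 bp

[3,4,5,6,6,7,7,7,7,7,8,9,9,9,10,10,11,12,13,13,14,16,17]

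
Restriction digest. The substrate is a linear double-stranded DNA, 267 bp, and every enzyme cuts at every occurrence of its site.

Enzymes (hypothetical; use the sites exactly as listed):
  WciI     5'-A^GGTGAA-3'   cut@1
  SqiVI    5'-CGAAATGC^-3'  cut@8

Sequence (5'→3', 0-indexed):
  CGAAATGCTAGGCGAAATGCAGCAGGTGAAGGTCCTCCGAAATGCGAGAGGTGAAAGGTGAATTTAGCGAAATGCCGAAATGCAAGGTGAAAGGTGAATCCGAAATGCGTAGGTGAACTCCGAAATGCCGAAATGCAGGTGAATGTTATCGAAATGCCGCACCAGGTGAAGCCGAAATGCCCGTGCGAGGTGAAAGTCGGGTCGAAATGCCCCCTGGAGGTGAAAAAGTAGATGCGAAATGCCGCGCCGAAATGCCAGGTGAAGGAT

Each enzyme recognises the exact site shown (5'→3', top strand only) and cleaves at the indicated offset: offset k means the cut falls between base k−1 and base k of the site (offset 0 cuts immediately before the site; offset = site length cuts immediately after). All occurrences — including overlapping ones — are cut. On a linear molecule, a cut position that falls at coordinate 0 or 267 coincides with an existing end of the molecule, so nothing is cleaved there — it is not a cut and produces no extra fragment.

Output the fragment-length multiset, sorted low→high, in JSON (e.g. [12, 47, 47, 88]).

[1,2,2,3,4,4,7,7,7,8,8,8,8,8,10,12,13,16,16,17,19,20,21,22,24]

Scan for sites:
  WciI (AGGTGAA, off=1): starts [23, 48, 55, 84, 91, 110, 136, 163, 187, 217, 256] → cuts [24, 49, 56, 85, 92, 111, 137, 164, 188, 218, 257]
  SqiVI (CGAAATGC, off=8): starts [0, 12, 37, 67, 75, 100, 120, 128, 149, 172, 202, 234, 247] → cuts [8, 20, 45, 75, 83, 108, 128, 136, 157, 180, 210, 242, 255]

All cut coordinates (distinct, sorted): [8, 20, 24, 45, 49, 56, 75, 83, 85, 92, 108, 111, 128, 136, 137, 157, 164, 180, 188, 210, 218, 242, 255, 257]

Fragments:
  [0,8): 8 bp
  [8,20): 12 bp
  [20,24): 4 bp
  [24,45): 21 bp
  [45,49): 4 bp
  [49,56): 7 bp
  [56,75): 19 bp
  [75,83): 8 bp
  [83,85): 2 bp
  [85,92): 7 bp
  [92,108): 16 bp
  [108,111): 3 bp
  [111,128): 17 bp
  [128,136): 8 bp
  [136,137): 1 bp
  [137,157): 20 bp
  [157,164): 7 bp
  [164,180): 16 bp
  [180,188): 8 bp
  [188,210): 22 bp
  [210,218): 8 bp
  [218,242): 24 bp
  [242,255): 13 bp
  [255,257): 2 bp
  [257,267): 10 bp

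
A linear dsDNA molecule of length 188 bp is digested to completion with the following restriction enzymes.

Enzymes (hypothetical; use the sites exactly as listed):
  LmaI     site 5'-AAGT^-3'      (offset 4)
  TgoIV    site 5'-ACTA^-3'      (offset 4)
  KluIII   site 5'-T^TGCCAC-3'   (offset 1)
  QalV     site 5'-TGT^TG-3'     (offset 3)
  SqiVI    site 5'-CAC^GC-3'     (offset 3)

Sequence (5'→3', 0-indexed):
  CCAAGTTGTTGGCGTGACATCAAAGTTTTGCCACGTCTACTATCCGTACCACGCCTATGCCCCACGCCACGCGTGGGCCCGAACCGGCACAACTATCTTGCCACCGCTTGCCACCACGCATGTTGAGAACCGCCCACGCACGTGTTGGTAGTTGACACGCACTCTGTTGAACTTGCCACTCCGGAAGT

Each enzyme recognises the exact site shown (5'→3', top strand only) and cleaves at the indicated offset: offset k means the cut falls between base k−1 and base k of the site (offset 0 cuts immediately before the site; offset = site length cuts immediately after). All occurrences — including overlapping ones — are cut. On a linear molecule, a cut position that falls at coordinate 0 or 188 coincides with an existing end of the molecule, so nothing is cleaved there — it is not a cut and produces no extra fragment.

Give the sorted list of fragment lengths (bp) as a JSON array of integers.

Site scan:
  LmaI AAGT/4: at [2, 22, 184] ⇒ [6, 26] (position 188 is a terminus of the linear molecule — no cut)
  TgoIV ACTA/4: at [38, 91] ⇒ [42, 95]
  KluIII TTGCCAC/1: at [27, 97, 107, 172] ⇒ [28, 98, 108, 173]
  QalV TGTTG/3: at [6, 120, 142, 164] ⇒ [9, 123, 145, 167]
  SqiVI CACGC/3: at [49, 62, 67, 114, 134, 155] ⇒ [52, 65, 70, 117, 137, 158]

Pooled cuts: [6, 9, 26, 28, 42, 52, 65, 70, 95, 98, 108, 117, 123, 137, 145, 158, 167, 173]

Fragment lengths:
  [0,6): 6 bp
  [6,9): 3 bp
  [9,26): 17 bp
  [26,28): 2 bp
  [28,42): 14 bp
  [42,52): 10 bp
  [52,65): 13 bp
  [65,70): 5 bp
  [70,95): 25 bp
  [95,98): 3 bp
  [98,108): 10 bp
  [108,117): 9 bp
  [117,123): 6 bp
  [123,137): 14 bp
  [137,145): 8 bp
  [145,158): 13 bp
  [158,167): 9 bp
  [167,173): 6 bp
  [173,188): 15 bp

[2,3,3,5,6,6,6,8,9,9,10,10,13,13,14,14,15,17,25]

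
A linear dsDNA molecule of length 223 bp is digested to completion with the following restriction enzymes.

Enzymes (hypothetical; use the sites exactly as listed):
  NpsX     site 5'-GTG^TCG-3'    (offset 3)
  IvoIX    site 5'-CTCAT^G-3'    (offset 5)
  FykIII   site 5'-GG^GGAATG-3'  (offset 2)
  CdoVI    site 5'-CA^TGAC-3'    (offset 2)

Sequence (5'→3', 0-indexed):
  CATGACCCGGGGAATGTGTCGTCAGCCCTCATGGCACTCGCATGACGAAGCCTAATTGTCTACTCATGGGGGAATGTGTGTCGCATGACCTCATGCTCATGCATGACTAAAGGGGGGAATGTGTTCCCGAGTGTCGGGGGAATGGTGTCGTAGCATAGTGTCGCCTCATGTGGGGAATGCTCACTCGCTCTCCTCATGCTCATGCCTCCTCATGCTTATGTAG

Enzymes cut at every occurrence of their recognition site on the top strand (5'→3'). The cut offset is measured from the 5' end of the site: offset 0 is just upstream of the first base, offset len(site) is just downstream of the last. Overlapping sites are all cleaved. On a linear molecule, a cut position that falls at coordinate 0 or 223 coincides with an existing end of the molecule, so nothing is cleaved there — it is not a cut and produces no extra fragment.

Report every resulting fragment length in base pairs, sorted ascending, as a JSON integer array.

Scan for sites:
  NpsX (GTGTCG, off=3): starts [15, 77, 130, 144, 157] → cuts [18, 80, 133, 147, 160]
  IvoIX (CTCATG, off=5): starts [27, 62, 89, 95, 164, 192, 198, 208] → cuts [32, 67, 94, 100, 169, 197, 203, 213]
  FykIII (GGGGAATG, off=2): starts [8, 68, 113, 136, 171] → cuts [10, 70, 115, 138, 173]
  CdoVI (CATGAC, off=2): starts [0, 40, 83, 101] → cuts [2, 42, 85, 103]

Pooled cuts: [2, 10, 18, 32, 42, 67, 70, 80, 85, 94, 100, 103, 115, 133, 138, 147, 160, 169, 173, 197, 203, 213]

Fragment lengths:
  [0,2): 2 bp
  [2,10): 8 bp
  [10,18): 8 bp
  [18,32): 14 bp
  [32,42): 10 bp
  [42,67): 25 bp
  [67,70): 3 bp
  [70,80): 10 bp
  [80,85): 5 bp
  [85,94): 9 bp
  [94,100): 6 bp
  [100,103): 3 bp
  [103,115): 12 bp
  [115,133): 18 bp
  [133,138): 5 bp
  [138,147): 9 bp
  [147,160): 13 bp
  [160,169): 9 bp
  [169,173): 4 bp
  [173,197): 24 bp
  [197,203): 6 bp
  [203,213): 10 bp
  [213,223): 10 bp

[2,3,3,4,5,5,6,6,8,8,9,9,9,10,10,10,10,12,13,14,18,24,25]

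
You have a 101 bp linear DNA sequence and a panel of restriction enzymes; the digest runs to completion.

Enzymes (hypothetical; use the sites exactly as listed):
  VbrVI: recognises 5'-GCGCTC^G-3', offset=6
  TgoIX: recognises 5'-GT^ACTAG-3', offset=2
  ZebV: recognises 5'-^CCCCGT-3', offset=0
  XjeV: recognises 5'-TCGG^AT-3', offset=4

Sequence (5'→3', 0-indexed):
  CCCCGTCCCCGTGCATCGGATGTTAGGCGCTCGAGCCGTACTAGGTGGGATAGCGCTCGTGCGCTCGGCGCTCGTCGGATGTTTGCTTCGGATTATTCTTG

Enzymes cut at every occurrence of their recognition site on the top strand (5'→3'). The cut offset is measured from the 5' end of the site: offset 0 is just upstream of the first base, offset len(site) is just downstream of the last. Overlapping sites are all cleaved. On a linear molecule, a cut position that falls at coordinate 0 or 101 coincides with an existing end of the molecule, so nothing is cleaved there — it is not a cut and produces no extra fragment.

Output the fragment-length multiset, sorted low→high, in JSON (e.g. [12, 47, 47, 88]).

Per-enzyme occurrences:
  VbrVI (GCGCTCG, off=6): starts [26, 52, 60, 67] → cuts [32, 58, 66, 73]
  TgoIX (GTACTAG, off=2): starts [37] → cuts [39]
  ZebV (CCCCGT, off=0): starts [0, 6] → cuts [6] (position 0 is a terminus of the linear molecule — no cut)
  XjeV (TCGGAT, off=4): starts [15, 74, 87] → cuts [19, 78, 91]

All cut coordinates (distinct, sorted): [6, 19, 32, 39, 58, 66, 73, 78, 91]

Fragments:
  [0,6): 6 bp
  [6,19): 13 bp
  [19,32): 13 bp
  [32,39): 7 bp
  [39,58): 19 bp
  [58,66): 8 bp
  [66,73): 7 bp
  [73,78): 5 bp
  [78,91): 13 bp
  [91,101): 10 bp

[5,6,7,7,8,10,13,13,13,19]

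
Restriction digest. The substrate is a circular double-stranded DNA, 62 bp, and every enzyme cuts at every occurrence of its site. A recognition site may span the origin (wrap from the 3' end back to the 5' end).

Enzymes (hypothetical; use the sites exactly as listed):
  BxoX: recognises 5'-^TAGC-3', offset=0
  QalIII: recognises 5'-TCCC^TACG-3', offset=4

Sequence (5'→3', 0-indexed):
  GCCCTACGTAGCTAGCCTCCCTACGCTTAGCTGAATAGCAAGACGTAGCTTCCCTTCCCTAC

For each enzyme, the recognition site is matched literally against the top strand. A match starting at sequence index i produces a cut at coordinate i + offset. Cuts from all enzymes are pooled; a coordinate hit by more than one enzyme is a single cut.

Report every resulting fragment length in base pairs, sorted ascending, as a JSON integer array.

[4,6,8,9,10,11,14]

Site scan:
  BxoX (TAGC, off=0): starts [8, 12, 27, 35, 45] → cuts [8, 12, 27, 35, 45]
  QalIII (TCCCTACG, off=4): starts [17, 55] → cuts [21, 59]

All cut coordinates (distinct, sorted): [8, 12, 21, 27, 35, 45, 59]

Fragment lengths:
  8→12: 4 bp
  12→21: 9 bp
  21→27: 6 bp
  27→35: 8 bp
  35→45: 10 bp
  45→59: 14 bp
  59→8 (wrap): 62-59+8 = 11 bp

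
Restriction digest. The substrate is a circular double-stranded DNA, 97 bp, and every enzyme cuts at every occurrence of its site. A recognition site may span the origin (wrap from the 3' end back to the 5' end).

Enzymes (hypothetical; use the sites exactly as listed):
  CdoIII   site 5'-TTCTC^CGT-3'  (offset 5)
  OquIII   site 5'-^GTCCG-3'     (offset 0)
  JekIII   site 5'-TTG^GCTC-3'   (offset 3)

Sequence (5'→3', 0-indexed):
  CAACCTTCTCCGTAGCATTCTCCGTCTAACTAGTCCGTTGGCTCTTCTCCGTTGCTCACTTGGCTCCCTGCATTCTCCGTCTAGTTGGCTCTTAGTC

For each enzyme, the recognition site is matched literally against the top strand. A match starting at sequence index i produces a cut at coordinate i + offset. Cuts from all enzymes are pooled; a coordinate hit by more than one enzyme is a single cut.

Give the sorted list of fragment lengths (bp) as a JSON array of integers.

Per-enzyme occurrences:
  CdoIII (TTCTCCGT, off=5): starts [5, 17, 44, 72] → cuts [10, 22, 49, 77]
  OquIII (GTCCG, off=0): starts [32] → cuts [32]
  JekIII (TTGGCTC, off=3): starts [37, 59, 84] → cuts [40, 62, 87]

All cut coordinates (distinct, sorted): [10, 22, 32, 40, 49, 62, 77, 87]

Fragments:
  10→22: 12 bp
  22→32: 10 bp
  32→40: 8 bp
  40→49: 9 bp
  49→62: 13 bp
  62→77: 15 bp
  77→87: 10 bp
  87→10 (wrap): 97-87+10 = 20 bp

[8,9,10,10,12,13,15,20]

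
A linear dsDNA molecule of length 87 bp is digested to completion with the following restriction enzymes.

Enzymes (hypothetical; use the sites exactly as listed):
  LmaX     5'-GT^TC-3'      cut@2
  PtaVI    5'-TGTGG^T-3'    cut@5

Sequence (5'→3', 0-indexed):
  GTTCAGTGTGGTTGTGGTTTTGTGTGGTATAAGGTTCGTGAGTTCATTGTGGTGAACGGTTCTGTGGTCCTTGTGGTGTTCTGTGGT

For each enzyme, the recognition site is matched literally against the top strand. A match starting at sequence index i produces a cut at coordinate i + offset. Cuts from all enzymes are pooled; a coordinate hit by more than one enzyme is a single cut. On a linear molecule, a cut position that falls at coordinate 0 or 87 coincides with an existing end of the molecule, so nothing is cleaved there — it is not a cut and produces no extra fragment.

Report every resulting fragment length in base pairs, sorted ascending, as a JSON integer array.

[1,2,3,6,7,7,8,8,8,9,9,9,10]

Scan for sites:
  LmaX GTTC/2: at [0, 33, 41, 58, 77] ⇒ [2, 35, 43, 60, 79]
  PtaVI TGTGGT/5: at [6, 12, 22, 47, 62, 71, 81] ⇒ [11, 17, 27, 52, 67, 76, 86]

Pooled cuts: [2, 11, 17, 27, 35, 43, 52, 60, 67, 76, 79, 86]

Fragments:
  [0,2): 2 bp
  [2,11): 9 bp
  [11,17): 6 bp
  [17,27): 10 bp
  [27,35): 8 bp
  [35,43): 8 bp
  [43,52): 9 bp
  [52,60): 8 bp
  [60,67): 7 bp
  [67,76): 9 bp
  [76,79): 3 bp
  [79,86): 7 bp
  [86,87): 1 bp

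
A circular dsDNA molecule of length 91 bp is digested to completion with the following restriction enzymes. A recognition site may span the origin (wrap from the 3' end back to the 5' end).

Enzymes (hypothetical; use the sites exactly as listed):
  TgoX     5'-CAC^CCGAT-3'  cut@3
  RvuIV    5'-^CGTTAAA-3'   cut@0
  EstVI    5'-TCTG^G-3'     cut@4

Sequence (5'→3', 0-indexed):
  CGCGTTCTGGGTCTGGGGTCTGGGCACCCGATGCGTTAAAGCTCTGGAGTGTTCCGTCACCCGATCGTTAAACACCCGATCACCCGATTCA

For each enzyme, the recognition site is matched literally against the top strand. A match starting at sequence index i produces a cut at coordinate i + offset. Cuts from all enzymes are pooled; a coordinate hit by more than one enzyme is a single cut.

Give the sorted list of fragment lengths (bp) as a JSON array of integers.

Scan for sites:
  TgoX (CACCCGAT, off=3): starts [24, 57, 72, 80] → cuts [27, 60, 75, 83]
  RvuIV (CGTTAAA, off=0): starts [33, 65] → cuts [33, 65]
  EstVI (TCTGG, off=4): starts [5, 11, 18, 42] → cuts [9, 15, 22, 46]

Pooled cuts: [9, 15, 22, 27, 33, 46, 60, 65, 75, 83]

Fragments:
  9→15: 6 bp
  15→22: 7 bp
  22→27: 5 bp
  27→33: 6 bp
  33→46: 13 bp
  46→60: 14 bp
  60→65: 5 bp
  65→75: 10 bp
  75→83: 8 bp
  83→9 (wrap): 91-83+9 = 17 bp

[5,5,6,6,7,8,10,13,14,17]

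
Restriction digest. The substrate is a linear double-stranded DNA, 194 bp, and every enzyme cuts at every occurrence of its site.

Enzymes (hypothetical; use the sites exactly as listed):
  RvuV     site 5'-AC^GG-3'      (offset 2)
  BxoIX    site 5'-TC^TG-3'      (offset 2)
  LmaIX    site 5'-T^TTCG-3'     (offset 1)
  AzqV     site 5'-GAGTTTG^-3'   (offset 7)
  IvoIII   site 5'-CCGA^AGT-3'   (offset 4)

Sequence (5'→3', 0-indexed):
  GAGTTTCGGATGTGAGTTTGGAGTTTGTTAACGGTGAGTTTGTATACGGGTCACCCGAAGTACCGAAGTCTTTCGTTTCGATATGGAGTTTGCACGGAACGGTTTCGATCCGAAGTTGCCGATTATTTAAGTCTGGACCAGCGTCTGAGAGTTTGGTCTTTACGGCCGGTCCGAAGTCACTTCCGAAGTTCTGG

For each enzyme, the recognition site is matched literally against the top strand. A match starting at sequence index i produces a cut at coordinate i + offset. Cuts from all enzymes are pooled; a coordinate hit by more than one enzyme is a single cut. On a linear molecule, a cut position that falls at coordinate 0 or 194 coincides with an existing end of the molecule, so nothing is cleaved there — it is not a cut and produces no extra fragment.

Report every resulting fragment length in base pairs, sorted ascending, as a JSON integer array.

[3,3,3,4,5,5,5,5,5,5,7,8,8,10,10,10,11,11,12,12,16,16,20]

Per-enzyme occurrences:
  RvuV (ACGG, off=2): starts [30, 45, 93, 98, 161] → cuts [32, 47, 95, 100, 163]
  BxoIX (TCTG, off=2): starts [131, 143, 189] → cuts [133, 145, 191]
  LmaIX (TTTCG, off=1): starts [3, 70, 75, 102] → cuts [4, 71, 76, 103]
  AzqV (GAGTTTG, off=7): starts [13, 20, 35, 85, 148] → cuts [20, 27, 42, 92, 155]
  IvoIII (CCGAAGT, off=4): starts [54, 62, 109, 170, 182] → cuts [58, 66, 113, 174, 186]

Pooled cuts: [4, 20, 27, 32, 42, 47, 58, 66, 71, 76, 92, 95, 100, 103, 113, 133, 145, 155, 163, 174, 186, 191]

Fragment lengths:
  [0,4): 4 bp
  [4,20): 16 bp
  [20,27): 7 bp
  [27,32): 5 bp
  [32,42): 10 bp
  [42,47): 5 bp
  [47,58): 11 bp
  [58,66): 8 bp
  [66,71): 5 bp
  [71,76): 5 bp
  [76,92): 16 bp
  [92,95): 3 bp
  [95,100): 5 bp
  [100,103): 3 bp
  [103,113): 10 bp
  [113,133): 20 bp
  [133,145): 12 bp
  [145,155): 10 bp
  [155,163): 8 bp
  [163,174): 11 bp
  [174,186): 12 bp
  [186,191): 5 bp
  [191,194): 3 bp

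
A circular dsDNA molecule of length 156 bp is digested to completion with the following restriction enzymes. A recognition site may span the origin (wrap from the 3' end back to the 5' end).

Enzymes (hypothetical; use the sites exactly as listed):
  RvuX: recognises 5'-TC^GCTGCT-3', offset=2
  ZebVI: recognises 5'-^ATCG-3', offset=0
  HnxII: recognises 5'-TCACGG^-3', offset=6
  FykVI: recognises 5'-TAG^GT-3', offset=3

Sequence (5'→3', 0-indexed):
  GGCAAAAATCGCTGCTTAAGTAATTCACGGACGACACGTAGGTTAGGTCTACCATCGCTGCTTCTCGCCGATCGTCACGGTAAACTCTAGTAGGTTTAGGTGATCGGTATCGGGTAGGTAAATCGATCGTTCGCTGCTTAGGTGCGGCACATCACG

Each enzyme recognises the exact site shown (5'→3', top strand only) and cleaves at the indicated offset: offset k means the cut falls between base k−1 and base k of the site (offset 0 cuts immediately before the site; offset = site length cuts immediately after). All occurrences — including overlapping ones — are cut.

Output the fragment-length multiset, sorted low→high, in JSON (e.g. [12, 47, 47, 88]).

Scan for sites:
  RvuX (TCGCTGCT, off=2): starts [8, 54, 130] → cuts [10, 56, 132]
  ZebVI (ATCG, off=0): starts [7, 53, 70, 102, 108, 121, 125] → cuts [7, 53, 70, 102, 108, 121, 125]
  HnxII (TCACGG, off=6): starts [24, 74, 151] → cuts [1, 30, 80]
  FykVI (TAGGT, off=3): starts [38, 43, 90, 96, 114, 138] → cuts [41, 46, 93, 99, 117, 141]

All cut coordinates (distinct, sorted): [1, 7, 10, 30, 41, 46, 53, 56, 70, 80, 93, 99, 102, 108, 117, 121, 125, 132, 141]

Fragments:
  1→7: 6 bp
  7→10: 3 bp
  10→30: 20 bp
  30→41: 11 bp
  41→46: 5 bp
  46→53: 7 bp
  53→56: 3 bp
  56→70: 14 bp
  70→80: 10 bp
  80→93: 13 bp
  93→99: 6 bp
  99→102: 3 bp
  102→108: 6 bp
  108→117: 9 bp
  117→121: 4 bp
  121→125: 4 bp
  125→132: 7 bp
  132→141: 9 bp
  141→1 (wrap): 156-141+1 = 16 bp

[3,3,3,4,4,5,6,6,6,7,7,9,9,10,11,13,14,16,20]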